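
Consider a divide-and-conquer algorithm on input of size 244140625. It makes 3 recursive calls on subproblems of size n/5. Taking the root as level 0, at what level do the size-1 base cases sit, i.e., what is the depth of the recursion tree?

For divide and conquer with division factor 5:

Problem sizes at each level:
Level 0: 244140625
Level 1: 48828125
Level 2: 9765625
Level 3: 1953125
Level 4: 390625
Level 5: 78125
Level 6: 15625
Level 7: 3125
Level 8: 625
Level 9: 125
Level 10: 25
Level 11: 5
Level 12: 1

The root is level 0 and the size-1 base case is level 12 (the tree spans levels 0 through 12, i.e. 13 levels counting the root), so the depth is the number of divisions: log_5(244140625) = 12

The recursion tree depth is log_5(244140625) = 12. At each level, the problem size is divided by 5, so it takes 12 divisions to reduce to a base case of size 1. The algorithm makes 3 recursive calls at each level.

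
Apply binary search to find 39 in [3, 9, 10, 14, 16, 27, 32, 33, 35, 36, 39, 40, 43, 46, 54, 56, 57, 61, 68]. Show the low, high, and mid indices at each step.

Binary search for 39 in [3, 9, 10, 14, 16, 27, 32, 33, 35, 36, 39, 40, 43, 46, 54, 56, 57, 61, 68]:

lo=0, hi=18, mid=9, arr[mid]=36 -> 36 < 39, search right half
lo=10, hi=18, mid=14, arr[mid]=54 -> 54 > 39, search left half
lo=10, hi=13, mid=11, arr[mid]=40 -> 40 > 39, search left half
lo=10, hi=10, mid=10, arr[mid]=39 -> Found target at index 10!

Binary search finds 39 at index 10 after 4 comparisons. The search repeatedly halves the search space by comparing with the middle element.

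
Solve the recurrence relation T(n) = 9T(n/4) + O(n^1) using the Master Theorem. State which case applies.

Master Theorem for T(n) = 9T(n/4) + O(n^1):

a = 9, b = 4, c = 1
log_b(a) = log_4(9) = 1.5850

Case 1: c = 1 < log_4(9) = 1.5850
T(n) = O(n^(log_4 9))

For T(n) = 9T(n/4) + O(n^1): log_4(9) = 1.5850. This is Case 1 of the Master Theorem (c < log_b(a), work dominated by leaves), giving O(n^(log_4 9)).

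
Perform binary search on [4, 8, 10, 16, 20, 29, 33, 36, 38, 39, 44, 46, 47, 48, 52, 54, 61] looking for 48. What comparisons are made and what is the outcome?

Binary search for 48 in [4, 8, 10, 16, 20, 29, 33, 36, 38, 39, 44, 46, 47, 48, 52, 54, 61]:

lo=0, hi=16, mid=8, arr[mid]=38 -> 38 < 48, search right half
lo=9, hi=16, mid=12, arr[mid]=47 -> 47 < 48, search right half
lo=13, hi=16, mid=14, arr[mid]=52 -> 52 > 48, search left half
lo=13, hi=13, mid=13, arr[mid]=48 -> Found target at index 13!

Binary search finds 48 at index 13 after 4 comparisons. The search repeatedly halves the search space by comparing with the middle element.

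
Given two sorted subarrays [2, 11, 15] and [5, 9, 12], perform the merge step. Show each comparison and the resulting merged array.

Merging process:

Compare 2 vs 5: take 2 from left. Merged: [2]
Compare 11 vs 5: take 5 from right. Merged: [2, 5]
Compare 11 vs 9: take 9 from right. Merged: [2, 5, 9]
Compare 11 vs 12: take 11 from left. Merged: [2, 5, 9, 11]
Compare 15 vs 12: take 12 from right. Merged: [2, 5, 9, 11, 12]
Append remaining from left: [15]. Merged: [2, 5, 9, 11, 12, 15]

Final merged array: [2, 5, 9, 11, 12, 15]
Total comparisons: 5

The merged array is [2, 5, 9, 11, 12, 15], requiring 5 comparisons. The merge step runs in O(n) time where n is the total number of elements.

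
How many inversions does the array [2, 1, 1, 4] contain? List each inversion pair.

Finding inversions in [2, 1, 1, 4]:

(0, 1): arr[0]=2 > arr[1]=1
(0, 2): arr[0]=2 > arr[2]=1

Total inversions: 2

The array has 2 inversion(s): (0,1), (0,2). Each pair (i,j) satisfies i < j and arr[i] > arr[j].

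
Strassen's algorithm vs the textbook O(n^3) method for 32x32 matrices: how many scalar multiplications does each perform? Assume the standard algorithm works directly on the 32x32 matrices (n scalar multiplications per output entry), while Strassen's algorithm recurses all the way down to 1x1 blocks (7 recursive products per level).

Matrix multiplication for 32x32 matrices:

Standard algorithm: 32^3 = 32768 multiplications
Strassen's algorithm: 7^(log2(32)) = 7^5 = 16807 multiplications
Savings: 32768 - 16807 = 15961 multiplications

Standard: 32768 multiplications (32^3). Strassen: 16807 multiplications (7^5). Strassen reduces 8 recursive multiplications to 7 at each level.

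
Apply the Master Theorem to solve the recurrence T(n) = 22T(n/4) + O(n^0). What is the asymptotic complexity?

Master Theorem for T(n) = 22T(n/4) + O(n^0):

a = 22, b = 4, c = 0
log_b(a) = log_4(22) = 2.2297

Case 1: c = 0 < log_4(22) = 2.2297
T(n) = O(n^(log_4 22))

For T(n) = 22T(n/4) + O(n^0): log_4(22) = 2.2297. This is Case 1 of the Master Theorem (c < log_b(a), work dominated by leaves), giving O(n^(log_4 22)).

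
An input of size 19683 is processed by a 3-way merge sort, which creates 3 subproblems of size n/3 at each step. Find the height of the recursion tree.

For divide and conquer with division factor 3:

Problem sizes at each level:
Level 0: 19683
Level 1: 6561
Level 2: 2187
Level 3: 729
Level 4: 243
Level 5: 81
Level 6: 27
Level 7: 9
Level 8: 3
Level 9: 1

The root is level 0 and the size-1 base case is level 9 (the tree spans levels 0 through 9, i.e. 10 levels counting the root), so the depth is the number of divisions: log_3(19683) = 9

The recursion tree depth is log_3(19683) = 9. At each level, the problem size is divided by 3, so it takes 9 divisions to reduce to a base case of size 1. The algorithm makes 3 recursive calls at each level.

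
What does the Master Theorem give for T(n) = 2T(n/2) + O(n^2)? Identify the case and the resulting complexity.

Master Theorem for T(n) = 2T(n/2) + O(n^2):

a = 2, b = 2, c = 2
log_b(a) = log_2(2) = 1.0000

Case 3: c = 2 > log_2(2) = 1.0000
T(n) = O(n^2) = O(n^2)

For T(n) = 2T(n/2) + O(n^2): log_2(2) = 1.0000. This is Case 3 of the Master Theorem (c > log_b(a), work dominated by root), giving O(n^2).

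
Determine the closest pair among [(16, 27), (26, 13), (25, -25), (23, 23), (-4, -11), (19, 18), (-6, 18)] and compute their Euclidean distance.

Computing all pairwise distances among 7 points:

d((16, 27), (26, 13)) = 17.2047
d((16, 27), (25, -25)) = 52.7731
d((16, 27), (23, 23)) = 8.0623
d((16, 27), (-4, -11)) = 42.9418
d((16, 27), (19, 18)) = 9.4868
d((16, 27), (-6, 18)) = 23.7697
d((26, 13), (25, -25)) = 38.0132
d((26, 13), (23, 23)) = 10.4403
d((26, 13), (-4, -11)) = 38.4187
d((26, 13), (19, 18)) = 8.6023
d((26, 13), (-6, 18)) = 32.3883
d((25, -25), (23, 23)) = 48.0416
d((25, -25), (-4, -11)) = 32.2025
d((25, -25), (19, 18)) = 43.4166
d((25, -25), (-6, 18)) = 53.0094
d((23, 23), (-4, -11)) = 43.4166
d((23, 23), (19, 18)) = 6.4031 <-- minimum
d((23, 23), (-6, 18)) = 29.4279
d((-4, -11), (19, 18)) = 37.0135
d((-4, -11), (-6, 18)) = 29.0689
d((19, 18), (-6, 18)) = 25.0

Closest pair: (23, 23) and (19, 18) with distance 6.4031

The closest pair is (23, 23) and (19, 18) with Euclidean distance 6.4031. For 7 points, brute-force pairwise comparison is shown above. For large n, the divide-and-conquer algorithm (sort by x, recurse on halves, check the dividing strip) achieves O(n log n).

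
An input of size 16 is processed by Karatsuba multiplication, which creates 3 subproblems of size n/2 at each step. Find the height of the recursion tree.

For divide and conquer with division factor 2:

Problem sizes at each level:
Level 0: 16
Level 1: 8
Level 2: 4
Level 3: 2
Level 4: 1

The root is level 0 and the size-1 base case is level 4 (the tree spans levels 0 through 4, i.e. 5 levels counting the root), so the depth is the number of divisions: log_2(16) = 4

The recursion tree depth is log_2(16) = 4. At each level, the problem size is divided by 2, so it takes 4 divisions to reduce to a base case of size 1. The algorithm makes 3 recursive calls at each level.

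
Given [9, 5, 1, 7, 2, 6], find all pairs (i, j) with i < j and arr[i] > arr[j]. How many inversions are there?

Finding inversions in [9, 5, 1, 7, 2, 6]:

(0, 1): arr[0]=9 > arr[1]=5
(0, 2): arr[0]=9 > arr[2]=1
(0, 3): arr[0]=9 > arr[3]=7
(0, 4): arr[0]=9 > arr[4]=2
(0, 5): arr[0]=9 > arr[5]=6
(1, 2): arr[1]=5 > arr[2]=1
(1, 4): arr[1]=5 > arr[4]=2
(3, 4): arr[3]=7 > arr[4]=2
(3, 5): arr[3]=7 > arr[5]=6

Total inversions: 9

The array has 9 inversion(s): (0,1), (0,2), (0,3), (0,4), (0,5), (1,2), (1,4), (3,4), (3,5). Each pair (i,j) satisfies i < j and arr[i] > arr[j].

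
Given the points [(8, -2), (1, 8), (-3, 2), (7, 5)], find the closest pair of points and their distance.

Computing all pairwise distances among 4 points:

d((8, -2), (1, 8)) = 12.2066
d((8, -2), (-3, 2)) = 11.7047
d((8, -2), (7, 5)) = 7.0711
d((1, 8), (-3, 2)) = 7.2111
d((1, 8), (7, 5)) = 6.7082 <-- minimum
d((-3, 2), (7, 5)) = 10.4403

Closest pair: (1, 8) and (7, 5) with distance 6.7082

The closest pair is (1, 8) and (7, 5) with Euclidean distance 6.7082. For 4 points, brute-force pairwise comparison is shown above. For large n, the divide-and-conquer algorithm (sort by x, recurse on halves, check the dividing strip) achieves O(n log n).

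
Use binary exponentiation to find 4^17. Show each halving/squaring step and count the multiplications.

Computing 4^17 by squaring (build up from 4^1; each line after the first costs one multiplication):

4^1 = 4
4^2 = (4^1)^2 = 4^2 = 16
4^4 = (4^2)^2 = 16^2 = 256
4^8 = (4^4)^2 = 256^2 = 65536
4^16 = (4^8)^2 = 65536^2 = 4294967296
4^17 = 4 * 4^16 = 4 * 4294967296 = 17179869184

Result: 17179869184
Multiplications needed: 5 (5 lines after 4^1)

4^17 = 17179869184. Using exponentiation by squaring, this requires 5 multiplications. The key idea: if the exponent is even, square the half-power; if odd, multiply by the base once.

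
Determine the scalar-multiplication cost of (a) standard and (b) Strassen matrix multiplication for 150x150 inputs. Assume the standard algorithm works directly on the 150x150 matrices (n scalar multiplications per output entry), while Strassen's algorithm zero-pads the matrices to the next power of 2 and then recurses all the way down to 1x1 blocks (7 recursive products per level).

Matrix multiplication for 150x150 matrices:

Strassen's algorithm requires power-of-2 dimensions. Pad 150x150 to 256x256 (next power of 2).

Standard algorithm: 150^3 = 3375000 multiplications
Strassen's algorithm: 7^(log2(256)) = 7^8 = 5764801 multiplications
Difference: 3375000 - 5764801 = -2389801 (Strassen uses MORE here due to padding overhead — for small or just-over-power-of-2 n, padding can outweigh the per-level savings)

Standard: 3375000 multiplications (150^3). Strassen: 5764801 multiplications (7^8, after padding to 256x256). Strassen reduces 8 recursive multiplications to 7 at each level.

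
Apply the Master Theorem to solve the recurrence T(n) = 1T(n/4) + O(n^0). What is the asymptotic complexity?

Master Theorem for T(n) = 1T(n/4) + O(n^0):

a = 1, b = 4, c = 0
log_b(a) = log_4(1) = 0.0000

Case 2: c = 0 = log_4(1) = 0.0000
T(n) = O(n^0 log n) = O(log n)

For T(n) = 1T(n/4) + O(n^0): log_4(1) = 0.0000. This is Case 2 of the Master Theorem (c = log_b(a), equal work at all levels), giving O(log n).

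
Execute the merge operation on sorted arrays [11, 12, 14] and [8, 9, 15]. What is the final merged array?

Merging process:

Compare 11 vs 8: take 8 from right. Merged: [8]
Compare 11 vs 9: take 9 from right. Merged: [8, 9]
Compare 11 vs 15: take 11 from left. Merged: [8, 9, 11]
Compare 12 vs 15: take 12 from left. Merged: [8, 9, 11, 12]
Compare 14 vs 15: take 14 from left. Merged: [8, 9, 11, 12, 14]
Append remaining from right: [15]. Merged: [8, 9, 11, 12, 14, 15]

Final merged array: [8, 9, 11, 12, 14, 15]
Total comparisons: 5

The merged array is [8, 9, 11, 12, 14, 15], requiring 5 comparisons. The merge step runs in O(n) time where n is the total number of elements.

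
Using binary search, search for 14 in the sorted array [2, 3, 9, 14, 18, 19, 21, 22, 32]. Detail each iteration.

Binary search for 14 in [2, 3, 9, 14, 18, 19, 21, 22, 32]:

lo=0, hi=8, mid=4, arr[mid]=18 -> 18 > 14, search left half
lo=0, hi=3, mid=1, arr[mid]=3 -> 3 < 14, search right half
lo=2, hi=3, mid=2, arr[mid]=9 -> 9 < 14, search right half
lo=3, hi=3, mid=3, arr[mid]=14 -> Found target at index 3!

Binary search finds 14 at index 3 after 4 comparisons. The search repeatedly halves the search space by comparing with the middle element.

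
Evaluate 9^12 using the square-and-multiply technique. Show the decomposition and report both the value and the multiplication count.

Computing 9^12 by squaring (build up from 9^1; each line after the first costs one multiplication):

9^1 = 9
9^2 = (9^1)^2 = 9^2 = 81
9^3 = 9 * 9^2 = 9 * 81 = 729
9^6 = (9^3)^2 = 729^2 = 531441
9^12 = (9^6)^2 = 531441^2 = 282429536481

Result: 282429536481
Multiplications needed: 4 (4 lines after 9^1)

9^12 = 282429536481. Using exponentiation by squaring, this requires 4 multiplications. The key idea: if the exponent is even, square the half-power; if odd, multiply by the base once.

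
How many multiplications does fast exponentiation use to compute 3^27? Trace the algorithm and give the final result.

Computing 3^27 by squaring (build up from 3^1; each line after the first costs one multiplication):

3^1 = 3
3^2 = (3^1)^2 = 3^2 = 9
3^3 = 3 * 3^2 = 3 * 9 = 27
3^6 = (3^3)^2 = 27^2 = 729
3^12 = (3^6)^2 = 729^2 = 531441
3^13 = 3 * 3^12 = 3 * 531441 = 1594323
3^26 = (3^13)^2 = 1594323^2 = 2541865828329
3^27 = 3 * 3^26 = 3 * 2541865828329 = 7625597484987

Result: 7625597484987
Multiplications needed: 7 (7 lines after 3^1)

3^27 = 7625597484987. Using exponentiation by squaring, this requires 7 multiplications. The key idea: if the exponent is even, square the half-power; if odd, multiply by the base once.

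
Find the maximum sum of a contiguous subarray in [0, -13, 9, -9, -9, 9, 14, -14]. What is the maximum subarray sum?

Using Kadane's algorithm on [0, -13, 9, -9, -9, 9, 14, -14]:

Scanning through the array:
Position 1 (value -13): max_ending_here = -13, max_so_far = 0
Position 2 (value 9): max_ending_here = 9, max_so_far = 9
Position 3 (value -9): max_ending_here = 0, max_so_far = 9
Position 4 (value -9): max_ending_here = -9, max_so_far = 9
Position 5 (value 9): max_ending_here = 9, max_so_far = 9
Position 6 (value 14): max_ending_here = 23, max_so_far = 23
Position 7 (value -14): max_ending_here = 9, max_so_far = 23

Maximum subarray: [9, 14]
Maximum sum: 23

The maximum subarray is [9, 14] with sum 23. This subarray runs from index 5 to index 6.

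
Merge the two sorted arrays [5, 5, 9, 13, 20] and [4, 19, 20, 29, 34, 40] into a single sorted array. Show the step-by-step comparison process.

Merging process:

Compare 5 vs 4: take 4 from right. Merged: [4]
Compare 5 vs 19: take 5 from left. Merged: [4, 5]
Compare 5 vs 19: take 5 from left. Merged: [4, 5, 5]
Compare 9 vs 19: take 9 from left. Merged: [4, 5, 5, 9]
Compare 13 vs 19: take 13 from left. Merged: [4, 5, 5, 9, 13]
Compare 20 vs 19: take 19 from right. Merged: [4, 5, 5, 9, 13, 19]
Compare 20 vs 20: take 20 from left. Merged: [4, 5, 5, 9, 13, 19, 20]
Append remaining from right: [20, 29, 34, 40]. Merged: [4, 5, 5, 9, 13, 19, 20, 20, 29, 34, 40]

Final merged array: [4, 5, 5, 9, 13, 19, 20, 20, 29, 34, 40]
Total comparisons: 7

The merged array is [4, 5, 5, 9, 13, 19, 20, 20, 29, 34, 40], requiring 7 comparisons. The merge step runs in O(n) time where n is the total number of elements.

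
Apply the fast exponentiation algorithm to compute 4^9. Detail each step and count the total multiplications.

Computing 4^9 by squaring (build up from 4^1; each line after the first costs one multiplication):

4^1 = 4
4^2 = (4^1)^2 = 4^2 = 16
4^4 = (4^2)^2 = 16^2 = 256
4^8 = (4^4)^2 = 256^2 = 65536
4^9 = 4 * 4^8 = 4 * 65536 = 262144

Result: 262144
Multiplications needed: 4 (4 lines after 4^1)

4^9 = 262144. Using exponentiation by squaring, this requires 4 multiplications. The key idea: if the exponent is even, square the half-power; if odd, multiply by the base once.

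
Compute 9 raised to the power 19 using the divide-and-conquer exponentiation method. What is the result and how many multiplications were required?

Computing 9^19 by squaring (build up from 9^1; each line after the first costs one multiplication):

9^1 = 9
9^2 = (9^1)^2 = 9^2 = 81
9^4 = (9^2)^2 = 81^2 = 6561
9^8 = (9^4)^2 = 6561^2 = 43046721
9^9 = 9 * 9^8 = 9 * 43046721 = 387420489
9^18 = (9^9)^2 = 387420489^2 = 150094635296999121
9^19 = 9 * 9^18 = 9 * 150094635296999121 = 1350851717672992089

Result: 1350851717672992089
Multiplications needed: 6 (6 lines after 9^1)

9^19 = 1350851717672992089. Using exponentiation by squaring, this requires 6 multiplications. The key idea: if the exponent is even, square the half-power; if odd, multiply by the base once.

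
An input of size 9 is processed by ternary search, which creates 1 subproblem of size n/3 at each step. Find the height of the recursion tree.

For divide and conquer with division factor 3:

Problem sizes at each level:
Level 0: 9
Level 1: 3
Level 2: 1

The root is level 0 and the size-1 base case is level 2 (the tree spans levels 0 through 2, i.e. 3 levels counting the root), so the depth is the number of divisions: log_3(9) = 2

The recursion tree depth is log_3(9) = 2. At each level, the problem size is divided by 3, so it takes 2 divisions to reduce to a base case of size 1. The algorithm makes 1 recursive call at each level.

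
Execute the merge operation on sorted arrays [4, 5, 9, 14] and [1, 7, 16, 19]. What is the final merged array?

Merging process:

Compare 4 vs 1: take 1 from right. Merged: [1]
Compare 4 vs 7: take 4 from left. Merged: [1, 4]
Compare 5 vs 7: take 5 from left. Merged: [1, 4, 5]
Compare 9 vs 7: take 7 from right. Merged: [1, 4, 5, 7]
Compare 9 vs 16: take 9 from left. Merged: [1, 4, 5, 7, 9]
Compare 14 vs 16: take 14 from left. Merged: [1, 4, 5, 7, 9, 14]
Append remaining from right: [16, 19]. Merged: [1, 4, 5, 7, 9, 14, 16, 19]

Final merged array: [1, 4, 5, 7, 9, 14, 16, 19]
Total comparisons: 6

The merged array is [1, 4, 5, 7, 9, 14, 16, 19], requiring 6 comparisons. The merge step runs in O(n) time where n is the total number of elements.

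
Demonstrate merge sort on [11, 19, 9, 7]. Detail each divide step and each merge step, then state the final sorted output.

Merge sort trace:

Split: [11, 19, 9, 7] -> [11, 19] and [9, 7]
  Split: [11, 19] -> [11] and [19]
  Merge: [11] + [19] -> [11, 19]
  Split: [9, 7] -> [9] and [7]
  Merge: [9] + [7] -> [7, 9]
Merge: [11, 19] + [7, 9] -> [7, 9, 11, 19]

Final sorted array: [7, 9, 11, 19]

The merge sort proceeds by recursively splitting the array and merging sorted halves.
After all merges, the sorted array is [7, 9, 11, 19].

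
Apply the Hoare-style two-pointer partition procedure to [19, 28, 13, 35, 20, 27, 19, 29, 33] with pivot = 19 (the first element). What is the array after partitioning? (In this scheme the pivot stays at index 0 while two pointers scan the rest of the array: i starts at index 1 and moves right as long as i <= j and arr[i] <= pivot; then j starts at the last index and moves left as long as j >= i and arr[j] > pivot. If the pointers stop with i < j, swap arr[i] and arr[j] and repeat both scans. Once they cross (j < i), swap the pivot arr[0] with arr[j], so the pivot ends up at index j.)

Hoare-style two-pointer partition with pivot = 19:

Initial array: [19, 28, 13, 35, 20, 27, 19, 29, 33]

Pointers start at i = 1, j = 8.
i stops at index 1 (arr[1]=28 > 19), j stops at index 6 (arr[6]=19 <= 19): swap arr[1] and arr[6], array becomes [19, 19, 13, 35, 20, 27, 28, 29, 33]
i ends at 3, j ends at 2: the pointers have crossed (j < i), so scanning stops.

Swap pivot arr[0] with arr[2] to place pivot at position 2: [13, 19, 19, 35, 20, 27, 28, 29, 33]
Pivot position: 2

After partitioning with pivot 19, the array becomes [13, 19, 19, 35, 20, 27, 28, 29, 33]. The pivot is placed at index 2. All elements to the left of the pivot are <= 19, and all elements to the right are > 19.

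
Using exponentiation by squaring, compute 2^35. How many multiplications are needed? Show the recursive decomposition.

Computing 2^35 by squaring (build up from 2^1; each line after the first costs one multiplication):

2^1 = 2
2^2 = (2^1)^2 = 2^2 = 4
2^4 = (2^2)^2 = 4^2 = 16
2^8 = (2^4)^2 = 16^2 = 256
2^16 = (2^8)^2 = 256^2 = 65536
2^17 = 2 * 2^16 = 2 * 65536 = 131072
2^34 = (2^17)^2 = 131072^2 = 17179869184
2^35 = 2 * 2^34 = 2 * 17179869184 = 34359738368

Result: 34359738368
Multiplications needed: 7 (7 lines after 2^1)

2^35 = 34359738368. Using exponentiation by squaring, this requires 7 multiplications. The key idea: if the exponent is even, square the half-power; if odd, multiply by the base once.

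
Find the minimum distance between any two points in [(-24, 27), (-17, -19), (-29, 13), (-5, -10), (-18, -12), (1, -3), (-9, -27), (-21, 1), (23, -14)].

Computing all pairwise distances among 9 points:

d((-24, 27), (-17, -19)) = 46.5296
d((-24, 27), (-29, 13)) = 14.8661
d((-24, 27), (-5, -10)) = 41.5933
d((-24, 27), (-18, -12)) = 39.4588
d((-24, 27), (1, -3)) = 39.0512
d((-24, 27), (-9, -27)) = 56.0446
d((-24, 27), (-21, 1)) = 26.1725
d((-24, 27), (23, -14)) = 62.3699
d((-17, -19), (-29, 13)) = 34.176
d((-17, -19), (-5, -10)) = 15.0
d((-17, -19), (-18, -12)) = 7.0711 <-- minimum
d((-17, -19), (1, -3)) = 24.0832
d((-17, -19), (-9, -27)) = 11.3137
d((-17, -19), (-21, 1)) = 20.3961
d((-17, -19), (23, -14)) = 40.3113
d((-29, 13), (-5, -10)) = 33.2415
d((-29, 13), (-18, -12)) = 27.313
d((-29, 13), (1, -3)) = 34.0
d((-29, 13), (-9, -27)) = 44.7214
d((-29, 13), (-21, 1)) = 14.4222
d((-29, 13), (23, -14)) = 58.5918
d((-5, -10), (-18, -12)) = 13.1529
d((-5, -10), (1, -3)) = 9.2195
d((-5, -10), (-9, -27)) = 17.4642
d((-5, -10), (-21, 1)) = 19.4165
d((-5, -10), (23, -14)) = 28.2843
d((-18, -12), (1, -3)) = 21.0238
d((-18, -12), (-9, -27)) = 17.4929
d((-18, -12), (-21, 1)) = 13.3417
d((-18, -12), (23, -14)) = 41.0488
d((1, -3), (-9, -27)) = 26.0
d((1, -3), (-21, 1)) = 22.3607
d((1, -3), (23, -14)) = 24.5967
d((-9, -27), (-21, 1)) = 30.4631
d((-9, -27), (23, -14)) = 34.5398
d((-21, 1), (23, -14)) = 46.4866

Closest pair: (-17, -19) and (-18, -12) with distance 7.0711

The closest pair is (-17, -19) and (-18, -12) with Euclidean distance 7.0711. For 9 points, brute-force pairwise comparison is shown above. For large n, the divide-and-conquer algorithm (sort by x, recurse on halves, check the dividing strip) achieves O(n log n).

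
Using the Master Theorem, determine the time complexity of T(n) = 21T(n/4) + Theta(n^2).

Master Theorem for T(n) = 21T(n/4) + O(n^2):

a = 21, b = 4, c = 2
log_b(a) = log_4(21) = 2.1962

Case 1: c = 2 < log_4(21) = 2.1962
T(n) = O(n^(log_4 21))

For T(n) = 21T(n/4) + O(n^2): log_4(21) = 2.1962. This is Case 1 of the Master Theorem (c < log_b(a), work dominated by leaves), giving O(n^(log_4 21)).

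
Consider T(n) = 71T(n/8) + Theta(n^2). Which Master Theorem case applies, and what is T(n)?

Master Theorem for T(n) = 71T(n/8) + O(n^2):

a = 71, b = 8, c = 2
log_b(a) = log_8(71) = 2.0499

Case 1: c = 2 < log_8(71) = 2.0499
T(n) = O(n^(log_8 71))

For T(n) = 71T(n/8) + O(n^2): log_8(71) = 2.0499. This is Case 1 of the Master Theorem (c < log_b(a), work dominated by leaves), giving O(n^(log_8 71)).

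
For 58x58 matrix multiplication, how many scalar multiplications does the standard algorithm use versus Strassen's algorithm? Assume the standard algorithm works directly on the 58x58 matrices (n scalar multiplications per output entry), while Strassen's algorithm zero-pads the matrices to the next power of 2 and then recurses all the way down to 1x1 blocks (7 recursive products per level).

Matrix multiplication for 58x58 matrices:

Strassen's algorithm requires power-of-2 dimensions. Pad 58x58 to 64x64 (next power of 2).

Standard algorithm: 58^3 = 195112 multiplications
Strassen's algorithm: 7^(log2(64)) = 7^6 = 117649 multiplications
Savings: 195112 - 117649 = 77463 multiplications

Standard: 195112 multiplications (58^3). Strassen: 117649 multiplications (7^6, after padding to 64x64). Strassen reduces 8 recursive multiplications to 7 at each level.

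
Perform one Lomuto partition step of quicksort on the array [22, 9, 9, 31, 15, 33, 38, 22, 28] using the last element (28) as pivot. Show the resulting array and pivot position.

Lomuto partition with pivot = 28:

Initial array: [22, 9, 9, 31, 15, 33, 38, 22, 28]

arr[0]=22 <= 28: swap with position 0, array becomes [22, 9, 9, 31, 15, 33, 38, 22, 28]
arr[1]=9 <= 28: swap with position 1, array becomes [22, 9, 9, 31, 15, 33, 38, 22, 28]
arr[2]=9 <= 28: swap with position 2, array becomes [22, 9, 9, 31, 15, 33, 38, 22, 28]
arr[3]=31 > 28: no swap
arr[4]=15 <= 28: swap with position 3, array becomes [22, 9, 9, 15, 31, 33, 38, 22, 28]
arr[5]=33 > 28: no swap
arr[6]=38 > 28: no swap
arr[7]=22 <= 28: swap with position 4, array becomes [22, 9, 9, 15, 22, 33, 38, 31, 28]

Place pivot at position 5: [22, 9, 9, 15, 22, 28, 38, 31, 33]
Pivot position: 5

After partitioning with pivot 28, the array becomes [22, 9, 9, 15, 22, 28, 38, 31, 33]. The pivot is placed at index 5. All elements to the left of the pivot are <= 28, and all elements to the right are > 28.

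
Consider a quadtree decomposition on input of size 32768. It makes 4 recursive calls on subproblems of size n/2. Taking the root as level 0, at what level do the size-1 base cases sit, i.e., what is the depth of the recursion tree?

For divide and conquer with division factor 2:

Problem sizes at each level:
Level 0: 32768
Level 1: 16384
Level 2: 8192
Level 3: 4096
Level 4: 2048
Level 5: 1024
Level 6: 512
Level 7: 256
Level 8: 128
Level 9: 64
Level 10: 32
Level 11: 16
Level 12: 8
Level 13: 4
Level 14: 2
Level 15: 1

The root is level 0 and the size-1 base case is level 15 (the tree spans levels 0 through 15, i.e. 16 levels counting the root), so the depth is the number of divisions: log_2(32768) = 15

The recursion tree depth is log_2(32768) = 15. At each level, the problem size is divided by 2, so it takes 15 divisions to reduce to a base case of size 1. The algorithm makes 4 recursive calls at each level.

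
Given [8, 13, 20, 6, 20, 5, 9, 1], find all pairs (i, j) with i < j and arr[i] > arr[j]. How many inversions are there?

Finding inversions in [8, 13, 20, 6, 20, 5, 9, 1]:

(0, 3): arr[0]=8 > arr[3]=6
(0, 5): arr[0]=8 > arr[5]=5
(0, 7): arr[0]=8 > arr[7]=1
(1, 3): arr[1]=13 > arr[3]=6
(1, 5): arr[1]=13 > arr[5]=5
(1, 6): arr[1]=13 > arr[6]=9
(1, 7): arr[1]=13 > arr[7]=1
(2, 3): arr[2]=20 > arr[3]=6
(2, 5): arr[2]=20 > arr[5]=5
(2, 6): arr[2]=20 > arr[6]=9
(2, 7): arr[2]=20 > arr[7]=1
(3, 5): arr[3]=6 > arr[5]=5
(3, 7): arr[3]=6 > arr[7]=1
(4, 5): arr[4]=20 > arr[5]=5
(4, 6): arr[4]=20 > arr[6]=9
(4, 7): arr[4]=20 > arr[7]=1
(5, 7): arr[5]=5 > arr[7]=1
(6, 7): arr[6]=9 > arr[7]=1

Total inversions: 18

The array has 18 inversion(s): (0,3), (0,5), (0,7), (1,3), (1,5), (1,6), (1,7), (2,3), (2,5), (2,6), (2,7), (3,5), (3,7), (4,5), (4,6), (4,7), (5,7), (6,7). Each pair (i,j) satisfies i < j and arr[i] > arr[j].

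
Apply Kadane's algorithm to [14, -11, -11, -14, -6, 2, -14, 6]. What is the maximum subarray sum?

Using Kadane's algorithm on [14, -11, -11, -14, -6, 2, -14, 6]:

Scanning through the array:
Position 1 (value -11): max_ending_here = 3, max_so_far = 14
Position 2 (value -11): max_ending_here = -8, max_so_far = 14
Position 3 (value -14): max_ending_here = -14, max_so_far = 14
Position 4 (value -6): max_ending_here = -6, max_so_far = 14
Position 5 (value 2): max_ending_here = 2, max_so_far = 14
Position 6 (value -14): max_ending_here = -12, max_so_far = 14
Position 7 (value 6): max_ending_here = 6, max_so_far = 14

Maximum subarray: [14]
Maximum sum: 14

The maximum subarray is [14] with sum 14. This subarray runs from index 0 to index 0.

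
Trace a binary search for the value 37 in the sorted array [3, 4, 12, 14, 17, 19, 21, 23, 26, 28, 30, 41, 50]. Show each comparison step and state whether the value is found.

Binary search for 37 in [3, 4, 12, 14, 17, 19, 21, 23, 26, 28, 30, 41, 50]:

lo=0, hi=12, mid=6, arr[mid]=21 -> 21 < 37, search right half
lo=7, hi=12, mid=9, arr[mid]=28 -> 28 < 37, search right half
lo=10, hi=12, mid=11, arr[mid]=41 -> 41 > 37, search left half
lo=10, hi=10, mid=10, arr[mid]=30 -> 30 < 37, search right half
lo=11 > hi=10, target 37 not found

Binary search determines that 37 is not in the array after 4 comparisons. The search space was exhausted without finding the target.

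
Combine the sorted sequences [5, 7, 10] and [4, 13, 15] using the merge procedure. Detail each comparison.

Merging process:

Compare 5 vs 4: take 4 from right. Merged: [4]
Compare 5 vs 13: take 5 from left. Merged: [4, 5]
Compare 7 vs 13: take 7 from left. Merged: [4, 5, 7]
Compare 10 vs 13: take 10 from left. Merged: [4, 5, 7, 10]
Append remaining from right: [13, 15]. Merged: [4, 5, 7, 10, 13, 15]

Final merged array: [4, 5, 7, 10, 13, 15]
Total comparisons: 4

The merged array is [4, 5, 7, 10, 13, 15], requiring 4 comparisons. The merge step runs in O(n) time where n is the total number of elements.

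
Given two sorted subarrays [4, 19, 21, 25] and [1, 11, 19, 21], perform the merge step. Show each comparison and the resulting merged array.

Merging process:

Compare 4 vs 1: take 1 from right. Merged: [1]
Compare 4 vs 11: take 4 from left. Merged: [1, 4]
Compare 19 vs 11: take 11 from right. Merged: [1, 4, 11]
Compare 19 vs 19: take 19 from left. Merged: [1, 4, 11, 19]
Compare 21 vs 19: take 19 from right. Merged: [1, 4, 11, 19, 19]
Compare 21 vs 21: take 21 from left. Merged: [1, 4, 11, 19, 19, 21]
Compare 25 vs 21: take 21 from right. Merged: [1, 4, 11, 19, 19, 21, 21]
Append remaining from left: [25]. Merged: [1, 4, 11, 19, 19, 21, 21, 25]

Final merged array: [1, 4, 11, 19, 19, 21, 21, 25]
Total comparisons: 7

The merged array is [1, 4, 11, 19, 19, 21, 21, 25], requiring 7 comparisons. The merge step runs in O(n) time where n is the total number of elements.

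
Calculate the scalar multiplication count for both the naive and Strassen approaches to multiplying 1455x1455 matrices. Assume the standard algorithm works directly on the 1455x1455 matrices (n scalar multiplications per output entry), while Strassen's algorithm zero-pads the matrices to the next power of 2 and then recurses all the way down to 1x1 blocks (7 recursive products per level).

Matrix multiplication for 1455x1455 matrices:

Strassen's algorithm requires power-of-2 dimensions. Pad 1455x1455 to 2048x2048 (next power of 2).

Standard algorithm: 1455^3 = 3080271375 multiplications
Strassen's algorithm: 7^(log2(2048)) = 7^11 = 1977326743 multiplications
Savings: 3080271375 - 1977326743 = 1102944632 multiplications

Standard: 3080271375 multiplications (1455^3). Strassen: 1977326743 multiplications (7^11, after padding to 2048x2048). Strassen reduces 8 recursive multiplications to 7 at each level.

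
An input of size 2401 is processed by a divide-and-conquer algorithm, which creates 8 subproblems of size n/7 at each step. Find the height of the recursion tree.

For divide and conquer with division factor 7:

Problem sizes at each level:
Level 0: 2401
Level 1: 343
Level 2: 49
Level 3: 7
Level 4: 1

The root is level 0 and the size-1 base case is level 4 (the tree spans levels 0 through 4, i.e. 5 levels counting the root), so the depth is the number of divisions: log_7(2401) = 4

The recursion tree depth is log_7(2401) = 4. At each level, the problem size is divided by 7, so it takes 4 divisions to reduce to a base case of size 1. The algorithm makes 8 recursive calls at each level.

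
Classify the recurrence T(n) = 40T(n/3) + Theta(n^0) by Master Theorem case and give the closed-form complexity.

Master Theorem for T(n) = 40T(n/3) + O(n^0):

a = 40, b = 3, c = 0
log_b(a) = log_3(40) = 3.3578

Case 1: c = 0 < log_3(40) = 3.3578
T(n) = O(n^(log_3 40))

For T(n) = 40T(n/3) + O(n^0): log_3(40) = 3.3578. This is Case 1 of the Master Theorem (c < log_b(a), work dominated by leaves), giving O(n^(log_3 40)).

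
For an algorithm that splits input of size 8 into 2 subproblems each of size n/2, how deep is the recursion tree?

For divide and conquer with division factor 2:

Problem sizes at each level:
Level 0: 8
Level 1: 4
Level 2: 2
Level 3: 1

The root is level 0 and the size-1 base case is level 3 (the tree spans levels 0 through 3, i.e. 4 levels counting the root), so the depth is the number of divisions: log_2(8) = 3

The recursion tree depth is log_2(8) = 3. At each level, the problem size is divided by 2, so it takes 3 divisions to reduce to a base case of size 1. The algorithm makes 2 recursive calls at each level.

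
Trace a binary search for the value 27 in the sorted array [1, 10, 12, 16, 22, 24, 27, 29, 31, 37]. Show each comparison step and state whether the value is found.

Binary search for 27 in [1, 10, 12, 16, 22, 24, 27, 29, 31, 37]:

lo=0, hi=9, mid=4, arr[mid]=22 -> 22 < 27, search right half
lo=5, hi=9, mid=7, arr[mid]=29 -> 29 > 27, search left half
lo=5, hi=6, mid=5, arr[mid]=24 -> 24 < 27, search right half
lo=6, hi=6, mid=6, arr[mid]=27 -> Found target at index 6!

Binary search finds 27 at index 6 after 4 comparisons. The search repeatedly halves the search space by comparing with the middle element.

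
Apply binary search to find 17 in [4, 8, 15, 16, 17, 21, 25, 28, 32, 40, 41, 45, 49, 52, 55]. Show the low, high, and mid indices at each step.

Binary search for 17 in [4, 8, 15, 16, 17, 21, 25, 28, 32, 40, 41, 45, 49, 52, 55]:

lo=0, hi=14, mid=7, arr[mid]=28 -> 28 > 17, search left half
lo=0, hi=6, mid=3, arr[mid]=16 -> 16 < 17, search right half
lo=4, hi=6, mid=5, arr[mid]=21 -> 21 > 17, search left half
lo=4, hi=4, mid=4, arr[mid]=17 -> Found target at index 4!

Binary search finds 17 at index 4 after 4 comparisons. The search repeatedly halves the search space by comparing with the middle element.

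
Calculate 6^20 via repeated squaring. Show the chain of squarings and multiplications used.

Computing 6^20 by squaring (build up from 6^1; each line after the first costs one multiplication):

6^1 = 6
6^2 = (6^1)^2 = 6^2 = 36
6^4 = (6^2)^2 = 36^2 = 1296
6^5 = 6 * 6^4 = 6 * 1296 = 7776
6^10 = (6^5)^2 = 7776^2 = 60466176
6^20 = (6^10)^2 = 60466176^2 = 3656158440062976

Result: 3656158440062976
Multiplications needed: 5 (5 lines after 6^1)

6^20 = 3656158440062976. Using exponentiation by squaring, this requires 5 multiplications. The key idea: if the exponent is even, square the half-power; if odd, multiply by the base once.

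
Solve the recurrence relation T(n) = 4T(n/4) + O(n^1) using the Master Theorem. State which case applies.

Master Theorem for T(n) = 4T(n/4) + O(n^1):

a = 4, b = 4, c = 1
log_b(a) = log_4(4) = 1.0000

Case 2: c = 1 = log_4(4) = 1.0000
T(n) = O(n^1 log n) = O(n log n)

For T(n) = 4T(n/4) + O(n^1): log_4(4) = 1.0000. This is Case 2 of the Master Theorem (c = log_b(a), equal work at all levels), giving O(n log n).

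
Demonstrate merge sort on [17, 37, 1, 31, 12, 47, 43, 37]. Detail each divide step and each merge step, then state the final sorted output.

Merge sort trace:

Split: [17, 37, 1, 31, 12, 47, 43, 37] -> [17, 37, 1, 31] and [12, 47, 43, 37]
  Split: [17, 37, 1, 31] -> [17, 37] and [1, 31]
    Split: [17, 37] -> [17] and [37]
    Merge: [17] + [37] -> [17, 37]
    Split: [1, 31] -> [1] and [31]
    Merge: [1] + [31] -> [1, 31]
  Merge: [17, 37] + [1, 31] -> [1, 17, 31, 37]
  Split: [12, 47, 43, 37] -> [12, 47] and [43, 37]
    Split: [12, 47] -> [12] and [47]
    Merge: [12] + [47] -> [12, 47]
    Split: [43, 37] -> [43] and [37]
    Merge: [43] + [37] -> [37, 43]
  Merge: [12, 47] + [37, 43] -> [12, 37, 43, 47]
Merge: [1, 17, 31, 37] + [12, 37, 43, 47] -> [1, 12, 17, 31, 37, 37, 43, 47]

Final sorted array: [1, 12, 17, 31, 37, 37, 43, 47]

The merge sort proceeds by recursively splitting the array and merging sorted halves.
After all merges, the sorted array is [1, 12, 17, 31, 37, 37, 43, 47].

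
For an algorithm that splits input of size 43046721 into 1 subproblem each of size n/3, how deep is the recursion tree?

For divide and conquer with division factor 3:

Problem sizes at each level:
Level 0: 43046721
Level 1: 14348907
Level 2: 4782969
Level 3: 1594323
Level 4: 531441
Level 5: 177147
Level 6: 59049
Level 7: 19683
Level 8: 6561
Level 9: 2187
Level 10: 729
Level 11: 243
Level 12: 81
Level 13: 27
Level 14: 9
Level 15: 3
Level 16: 1

The root is level 0 and the size-1 base case is level 16 (the tree spans levels 0 through 16, i.e. 17 levels counting the root), so the depth is the number of divisions: log_3(43046721) = 16

The recursion tree depth is log_3(43046721) = 16. At each level, the problem size is divided by 3, so it takes 16 divisions to reduce to a base case of size 1. The algorithm makes 1 recursive call at each level.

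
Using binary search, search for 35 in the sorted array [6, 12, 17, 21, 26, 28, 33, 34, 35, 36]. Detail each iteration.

Binary search for 35 in [6, 12, 17, 21, 26, 28, 33, 34, 35, 36]:

lo=0, hi=9, mid=4, arr[mid]=26 -> 26 < 35, search right half
lo=5, hi=9, mid=7, arr[mid]=34 -> 34 < 35, search right half
lo=8, hi=9, mid=8, arr[mid]=35 -> Found target at index 8!

Binary search finds 35 at index 8 after 3 comparisons. The search repeatedly halves the search space by comparing with the middle element.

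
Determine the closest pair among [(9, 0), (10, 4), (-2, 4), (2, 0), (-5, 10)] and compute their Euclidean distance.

Computing all pairwise distances among 5 points:

d((9, 0), (10, 4)) = 4.1231 <-- minimum
d((9, 0), (-2, 4)) = 11.7047
d((9, 0), (2, 0)) = 7.0
d((9, 0), (-5, 10)) = 17.2047
d((10, 4), (-2, 4)) = 12.0
d((10, 4), (2, 0)) = 8.9443
d((10, 4), (-5, 10)) = 16.1555
d((-2, 4), (2, 0)) = 5.6569
d((-2, 4), (-5, 10)) = 6.7082
d((2, 0), (-5, 10)) = 12.2066

Closest pair: (9, 0) and (10, 4) with distance 4.1231

The closest pair is (9, 0) and (10, 4) with Euclidean distance 4.1231. For 5 points, brute-force pairwise comparison is shown above. For large n, the divide-and-conquer algorithm (sort by x, recurse on halves, check the dividing strip) achieves O(n log n).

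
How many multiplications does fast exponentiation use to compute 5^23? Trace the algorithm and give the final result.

Computing 5^23 by squaring (build up from 5^1; each line after the first costs one multiplication):

5^1 = 5
5^2 = (5^1)^2 = 5^2 = 25
5^4 = (5^2)^2 = 25^2 = 625
5^5 = 5 * 5^4 = 5 * 625 = 3125
5^10 = (5^5)^2 = 3125^2 = 9765625
5^11 = 5 * 5^10 = 5 * 9765625 = 48828125
5^22 = (5^11)^2 = 48828125^2 = 2384185791015625
5^23 = 5 * 5^22 = 5 * 2384185791015625 = 11920928955078125

Result: 11920928955078125
Multiplications needed: 7 (7 lines after 5^1)

5^23 = 11920928955078125. Using exponentiation by squaring, this requires 7 multiplications. The key idea: if the exponent is even, square the half-power; if odd, multiply by the base once.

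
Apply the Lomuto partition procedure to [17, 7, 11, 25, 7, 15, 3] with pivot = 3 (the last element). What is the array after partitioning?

Lomuto partition with pivot = 3:

Initial array: [17, 7, 11, 25, 7, 15, 3]

arr[0]=17 > 3: no swap
arr[1]=7 > 3: no swap
arr[2]=11 > 3: no swap
arr[3]=25 > 3: no swap
arr[4]=7 > 3: no swap
arr[5]=15 > 3: no swap

Place pivot at position 0: [3, 7, 11, 25, 7, 15, 17]
Pivot position: 0

After partitioning with pivot 3, the array becomes [3, 7, 11, 25, 7, 15, 17]. The pivot is placed at index 0. All elements to the left of the pivot are <= 3, and all elements to the right are > 3.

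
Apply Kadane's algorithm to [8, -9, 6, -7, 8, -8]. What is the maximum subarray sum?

Using Kadane's algorithm on [8, -9, 6, -7, 8, -8]:

Scanning through the array:
Position 1 (value -9): max_ending_here = -1, max_so_far = 8
Position 2 (value 6): max_ending_here = 6, max_so_far = 8
Position 3 (value -7): max_ending_here = -1, max_so_far = 8
Position 4 (value 8): max_ending_here = 8, max_so_far = 8
Position 5 (value -8): max_ending_here = 0, max_so_far = 8

Maximum subarray: [8]
Maximum sum: 8

The maximum subarray is [8] with sum 8. This subarray runs from index 0 to index 0.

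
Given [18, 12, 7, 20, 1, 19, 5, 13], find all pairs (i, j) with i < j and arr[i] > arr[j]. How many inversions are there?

Finding inversions in [18, 12, 7, 20, 1, 19, 5, 13]:

(0, 1): arr[0]=18 > arr[1]=12
(0, 2): arr[0]=18 > arr[2]=7
(0, 4): arr[0]=18 > arr[4]=1
(0, 6): arr[0]=18 > arr[6]=5
(0, 7): arr[0]=18 > arr[7]=13
(1, 2): arr[1]=12 > arr[2]=7
(1, 4): arr[1]=12 > arr[4]=1
(1, 6): arr[1]=12 > arr[6]=5
(2, 4): arr[2]=7 > arr[4]=1
(2, 6): arr[2]=7 > arr[6]=5
(3, 4): arr[3]=20 > arr[4]=1
(3, 5): arr[3]=20 > arr[5]=19
(3, 6): arr[3]=20 > arr[6]=5
(3, 7): arr[3]=20 > arr[7]=13
(5, 6): arr[5]=19 > arr[6]=5
(5, 7): arr[5]=19 > arr[7]=13

Total inversions: 16

The array has 16 inversion(s): (0,1), (0,2), (0,4), (0,6), (0,7), (1,2), (1,4), (1,6), (2,4), (2,6), (3,4), (3,5), (3,6), (3,7), (5,6), (5,7). Each pair (i,j) satisfies i < j and arr[i] > arr[j].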